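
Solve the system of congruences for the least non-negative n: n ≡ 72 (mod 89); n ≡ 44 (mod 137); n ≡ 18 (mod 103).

The moduli are pairwise coprime; M = 89·137·103 = 1255879.
M/89 = 14111; 14111 ≡ 49 (mod 89); 49·20 ≡ 1, so inverse 20.
M/137 = 9167; 9167 ≡ 125 (mod 137); 125·57 ≡ 1, so inverse 57.
M/103 = 12193; 12193 ≡ 39 (mod 103); 39·37 ≡ 1, so inverse 37.
n ≡ 72·14111·20 + 44·9167·57 + 18·12193·37 = 51431214.
51431214 mod 1255879 = 1196054.

1196054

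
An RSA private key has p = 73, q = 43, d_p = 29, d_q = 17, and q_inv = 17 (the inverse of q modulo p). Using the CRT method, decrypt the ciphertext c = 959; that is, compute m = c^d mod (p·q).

282

m₁ = c^(d_p) mod p: c ≡ 10 (mod 73), and 10^29 mod 73 = 63.
m₂ = c^(d_q) mod q: c ≡ 13 (mod 43), and 13^17 mod 43 = 24.
h = q_inv·(m₁ − m₂) mod p = 17·(63 − 24) mod 73 = 6.
m = m₂ + h·q = 24 + 6·43 = 282.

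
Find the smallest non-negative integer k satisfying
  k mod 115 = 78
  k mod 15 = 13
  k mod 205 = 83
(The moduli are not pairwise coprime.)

2953

Combine the congruences pairwise.
gcd(115, 15) = 5 and 5 | (13 − 78), so the pair is consistent; merging gives k ≡ 193 (mod 345), where 345 = lcm(115, 15).
gcd(345, 205) = 5 and 5 | (83 − 193), so the pair is consistent; merging gives k ≡ 2953 (mod 14145), where 14145 = lcm(345, 205).
The solution is unique modulo lcm(115, 15, 205) = 14145.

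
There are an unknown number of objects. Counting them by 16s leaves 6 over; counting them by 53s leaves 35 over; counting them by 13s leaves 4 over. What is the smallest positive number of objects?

The moduli are pairwise coprime; M = 16·53·13 = 11024.
M/16 = 689; 689 ≡ 1 (mod 16), inverse 1.
M/53 = 208; 208 ≡ 49 (mod 53); 49·13 ≡ 1, so inverse 13.
M/13 = 848; 848 ≡ 3 (mod 13); 3·9 ≡ 1, so inverse 9.
N ≡ 6·689·1 + 35·208·13 + 4·848·9 = 129302.
129302 mod 11024 = 8038.

8038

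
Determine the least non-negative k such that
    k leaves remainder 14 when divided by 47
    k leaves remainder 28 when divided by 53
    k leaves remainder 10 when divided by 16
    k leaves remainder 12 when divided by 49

From k ≡ 14 (mod 47) write k = 14 + 47t. Substituting into k ≡ 28 (mod 53) gives 47t ≡ 14 (mod 53), and since 47⁻¹ ≡ 44 (mod 53), t ≡ 33. Hence k ≡ 14 + 47·33 = 1565 (mod 2491).
From k ≡ 1565 (mod 2491) write k = 1565 + 2491t. Substituting into k ≡ 10 (mod 16) gives 2491t ≡ 13 (mod 16), and since 11⁻¹ ≡ 3 (mod 16), t ≡ 7. Hence k ≡ 1565 + 2491·7 = 19002 (mod 39856).
From k ≡ 19002 (mod 39856) write k = 19002 + 39856t. Substituting into k ≡ 12 (mod 49) gives 39856t ≡ 22 (mod 49), and since 19⁻¹ ≡ 31 (mod 49), t ≡ 45. Hence k ≡ 19002 + 39856·45 = 1812522 (mod 1952944).

1812522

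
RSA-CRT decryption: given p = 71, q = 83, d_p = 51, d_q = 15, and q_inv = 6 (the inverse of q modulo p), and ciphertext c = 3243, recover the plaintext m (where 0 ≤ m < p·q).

m₁ = c^(d_p) mod p: c ≡ 48 (mod 71), and 48^51 mod 71 = 32.
m₂ = c^(d_q) mod q: c ≡ 6 (mod 83), and 6^15 mod 83 = 20.
h = q_inv·(m₁ − m₂) mod p = 6·(32 − 20) mod 71 = 1.
m = m₂ + h·q = 20 + 1·83 = 103.

103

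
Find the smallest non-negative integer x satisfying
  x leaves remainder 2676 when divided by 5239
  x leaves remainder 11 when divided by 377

107456

gcd(5239, 377) = 13 and 13 | (11 − 2676), so the pair is consistent; merging gives x ≡ 107456 (mod 151931), where 151931 = lcm(5239, 377).
The solution is unique modulo lcm(5239, 377) = 151931.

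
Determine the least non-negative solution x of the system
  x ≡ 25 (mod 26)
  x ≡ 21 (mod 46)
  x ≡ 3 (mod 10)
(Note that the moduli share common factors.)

Combine the congruences pairwise.
gcd(26, 46) = 2 and 2 | (21 − 25), so the pair is consistent; merging gives x ≡ 389 (mod 598), where 598 = lcm(26, 46).
gcd(598, 10) = 2 and 2 | (3 − 389), so the pair is consistent; merging gives x ≡ 2183 (mod 2990), where 2990 = lcm(598, 10).
The solution is unique modulo lcm(26, 46, 10) = 2990.

2183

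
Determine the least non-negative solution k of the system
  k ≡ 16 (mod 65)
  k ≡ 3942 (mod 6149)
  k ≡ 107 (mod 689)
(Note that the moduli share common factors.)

gcd(65, 6149) = 13 and 13 | (3942 − 16), so the pair is consistent; merging gives k ≡ 10091 (mod 30745), where 30745 = lcm(65, 6149).
gcd(30745, 689) = 13 and 13 | (107 − 10091), so the pair is consistent; merging gives k ≡ 1516596 (mod 1629485), where 1629485 = lcm(30745, 689).
The solution is unique modulo lcm(65, 6149, 689) = 1629485.

1516596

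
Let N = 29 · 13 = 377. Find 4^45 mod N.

Mod 29: 4 ≡ 4; by Fermat, exponent reduces to 45 mod 28 = 17; 4^17 ≡ 6 (mod 29).
Mod 13: 4 ≡ 4; by Fermat, exponent reduces to 45 mod 12 = 9; 4^9 ≡ 12 (mod 13).
Combine by CRT: x ≡ 6 (mod 29), x ≡ 12 (mod 13) ⇒ x ≡ 64 (mod 377).

64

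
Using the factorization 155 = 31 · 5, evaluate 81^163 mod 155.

76

Mod 31: 81 ≡ 19; by Fermat, exponent reduces to 163 mod 30 = 13; 19^13 ≡ 14 (mod 31).
Mod 5: 81 ≡ 1; by Fermat, exponent reduces to 163 mod 4 = 3; 1^3 ≡ 1 (mod 5).
Combine by CRT: x ≡ 14 (mod 31), x ≡ 1 (mod 5) ⇒ x ≡ 76 (mod 155).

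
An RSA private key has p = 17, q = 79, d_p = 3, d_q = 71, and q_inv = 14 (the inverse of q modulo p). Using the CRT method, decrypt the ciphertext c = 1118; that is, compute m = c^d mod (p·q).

769

m₁ = c^(d_p) mod p: c ≡ 13 (mod 17), and 13^3 mod 17 = 4.
m₂ = c^(d_q) mod q: c ≡ 12 (mod 79), and 12^71 mod 79 = 58.
h = q_inv·(m₁ − m₂) mod p = 14·(4 − 58) mod 17 = 9.
m = m₂ + h·q = 58 + 9·79 = 769.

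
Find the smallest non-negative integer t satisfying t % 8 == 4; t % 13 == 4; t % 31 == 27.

From t ≡ 4 (mod 8) write t = 4 + 8s. Substituting into t ≡ 4 (mod 13) gives 8s ≡ 0 (mod 13), and since 8⁻¹ ≡ 5 (mod 13), s ≡ 0. Hence t ≡ 4 + 8·0 = 4 (mod 104).
From t ≡ 4 (mod 104) write t = 4 + 104s. Substituting into t ≡ 27 (mod 31) gives 104s ≡ 23 (mod 31), and since 11⁻¹ ≡ 17 (mod 31), s ≡ 19. Hence t ≡ 4 + 104·19 = 1980 (mod 3224).

1980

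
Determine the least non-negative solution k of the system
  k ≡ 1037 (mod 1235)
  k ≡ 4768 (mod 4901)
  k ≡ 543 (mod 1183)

2180812

gcd(1235, 4901) = 13 and 13 | (4768 − 1037), so the pair is consistent; merging gives k ≡ 318432 (mod 465595), where 465595 = lcm(1235, 4901).
gcd(465595, 1183) = 169 and 169 | (543 − 318432), so the pair is consistent; merging gives k ≡ 2180812 (mod 3259165), where 3259165 = lcm(465595, 1183).
The solution is unique modulo lcm(1235, 4901, 1183) = 3259165.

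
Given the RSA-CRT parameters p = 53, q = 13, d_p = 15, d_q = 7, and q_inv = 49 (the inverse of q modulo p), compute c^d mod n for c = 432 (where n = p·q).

94

m₁ = c^(d_p) mod p: c ≡ 8 (mod 53), and 8^15 mod 53 = 41.
m₂ = c^(d_q) mod q: c ≡ 3 (mod 13), and 3^7 mod 13 = 3.
h = q_inv·(m₁ − m₂) mod p = 49·(41 − 3) mod 53 = 7.
m = m₂ + h·q = 3 + 7·13 = 94.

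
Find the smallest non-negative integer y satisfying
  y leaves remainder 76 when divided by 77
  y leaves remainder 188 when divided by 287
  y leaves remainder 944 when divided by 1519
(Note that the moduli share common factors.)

236389

gcd(77, 287) = 7 and 7 | (188 − 76), so the pair is consistent; merging gives y ≡ 2771 (mod 3157), where 3157 = lcm(77, 287).
gcd(3157, 1519) = 7 and 7 | (944 − 2771), so the pair is consistent; merging gives y ≡ 236389 (mod 685069), where 685069 = lcm(3157, 1519).
The solution is unique modulo lcm(77, 287, 1519) = 685069.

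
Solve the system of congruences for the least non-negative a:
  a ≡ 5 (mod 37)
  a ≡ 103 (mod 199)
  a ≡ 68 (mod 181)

The moduli are pairwise coprime; N = 37·199·181 = 1332703.
N/37 = 36019; 36019 ≡ 18 (mod 37); 18·35 ≡ 1, so inverse 35.
N/199 = 6697; 6697 ≡ 130 (mod 199); 130·124 ≡ 1, so inverse 124.
N/181 = 7363; 7363 ≡ 123 (mod 181); 123·78 ≡ 1, so inverse 78.
a ≡ 5·36019·35 + 103·6697·124 + 68·7363·78 = 130890761.
130890761 mod 1332703 = 285867.

285867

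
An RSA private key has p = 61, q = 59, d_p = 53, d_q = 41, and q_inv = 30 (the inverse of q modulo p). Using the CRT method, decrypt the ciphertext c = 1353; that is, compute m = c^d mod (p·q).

m₁ = c^(d_p) mod p: c ≡ 11 (mod 61), and 11^53 mod 61 = 11.
m₂ = c^(d_q) mod q: c ≡ 55 (mod 59), and 55^41 mod 59 = 24.
h = q_inv·(m₁ − m₂) mod p = 30·(11 − 24) mod 61 = 37.
m = m₂ + h·q = 24 + 37·59 = 2207.

2207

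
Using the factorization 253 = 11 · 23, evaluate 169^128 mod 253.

Mod 11: 169 ≡ 4; by Fermat, exponent reduces to 128 mod 10 = 8; 4^8 ≡ 9 (mod 11).
Mod 23: 169 ≡ 8; by Fermat, exponent reduces to 128 mod 22 = 18; 8^18 ≡ 12 (mod 23).
Combine by CRT: x ≡ 9 (mod 11), x ≡ 12 (mod 23) ⇒ x ≡ 196 (mod 253).

196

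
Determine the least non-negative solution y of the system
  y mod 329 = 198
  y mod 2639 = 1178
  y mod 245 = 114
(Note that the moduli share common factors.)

Combine the congruences pairwise.
gcd(329, 2639) = 7 and 7 | (1178 − 198), so the pair is consistent; merging gives y ≡ 3817 (mod 124033), where 124033 = lcm(329, 2639).
gcd(124033, 245) = 7 and 7 | (114 − 3817), so the pair is consistent; merging gives y ≡ 2360444 (mod 4341155), where 4341155 = lcm(124033, 245).
The solution is unique modulo lcm(329, 2639, 245) = 4341155.

2360444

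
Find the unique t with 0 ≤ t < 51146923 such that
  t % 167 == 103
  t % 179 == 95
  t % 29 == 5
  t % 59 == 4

The moduli are pairwise coprime; N = 167·179·29·59 = 51146923.
N/167 = 306269; 306269 ≡ 158 (mod 167); 158·37 ≡ 1, so inverse 37.
N/179 = 285737; 285737 ≡ 53 (mod 179); 53·152 ≡ 1, so inverse 152.
N/29 = 1763687; 1763687 ≡ 23 (mod 29); 23·24 ≡ 1, so inverse 24.
N/59 = 866897; 866897 ≡ 10 (mod 59); 10·6 ≡ 1, so inverse 6.
t ≡ 103·306269·37 + 95·285737·152 + 5·1763687·24 + 4·866897·6 = 5525681407.
5525681407 mod 51146923 = 1813723.

1813723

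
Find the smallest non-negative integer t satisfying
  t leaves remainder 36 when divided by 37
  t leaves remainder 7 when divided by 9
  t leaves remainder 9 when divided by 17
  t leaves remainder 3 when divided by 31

131164

From t ≡ 36 (mod 37) write t = 36 + 37s. Substituting into t ≡ 7 (mod 9) gives 37s ≡ 7 (mod 9), and since 1⁻¹ ≡ 1 (mod 9), s ≡ 7. Hence t ≡ 36 + 37·7 = 295 (mod 333).
From t ≡ 295 (mod 333) write t = 295 + 333s. Substituting into t ≡ 9 (mod 17) gives 333s ≡ 3 (mod 17), and since 10⁻¹ ≡ 12 (mod 17), s ≡ 2. Hence t ≡ 295 + 333·2 = 961 (mod 5661).
From t ≡ 961 (mod 5661) write t = 961 + 5661s. Substituting into t ≡ 3 (mod 31) gives 5661s ≡ 3 (mod 31), and since 19⁻¹ ≡ 18 (mod 31), s ≡ 23. Hence t ≡ 961 + 5661·23 = 131164 (mod 175491).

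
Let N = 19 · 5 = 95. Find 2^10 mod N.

74

Mod 19: 2 ≡ 2; 2^10 ≡ 17 (mod 19).
Mod 5: 2 ≡ 2; by Fermat, exponent reduces to 10 mod 4 = 2; 2^2 ≡ 4 (mod 5).
Combine by CRT: x ≡ 17 (mod 19), x ≡ 4 (mod 5) ⇒ x ≡ 74 (mod 95).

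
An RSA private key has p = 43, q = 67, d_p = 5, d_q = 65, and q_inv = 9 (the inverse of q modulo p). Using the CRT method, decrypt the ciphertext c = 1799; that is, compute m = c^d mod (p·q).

221

m₁ = c^(d_p) mod p: c ≡ 36 (mod 43), and 36^5 mod 43 = 6.
m₂ = c^(d_q) mod q: c ≡ 57 (mod 67), and 57^65 mod 67 = 20.
h = q_inv·(m₁ − m₂) mod p = 9·(6 − 20) mod 43 = 3.
m = m₂ + h·q = 20 + 3·67 = 221.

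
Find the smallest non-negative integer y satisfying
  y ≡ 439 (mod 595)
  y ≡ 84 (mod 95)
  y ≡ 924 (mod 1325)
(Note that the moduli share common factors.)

147999

Combine the congruences pairwise.
gcd(595, 95) = 5 and 5 | (84 − 439), so the pair is consistent; merging gives y ≡ 1034 (mod 11305), where 11305 = lcm(595, 95).
gcd(11305, 1325) = 5 and 5 | (924 − 1034), so the pair is consistent; merging gives y ≡ 147999 (mod 2995825), where 2995825 = lcm(11305, 1325).
The solution is unique modulo lcm(595, 95, 1325) = 2995825.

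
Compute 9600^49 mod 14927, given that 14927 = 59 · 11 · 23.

Mod 59: 9600 ≡ 42; 42^49 ≡ 33 (mod 59).
Mod 11: 9600 ≡ 8; by Fermat, exponent reduces to 49 mod 10 = 9; 8^9 ≡ 7 (mod 11).
Mod 23: 9600 ≡ 9; by Fermat, exponent reduces to 49 mod 22 = 5; 9^5 ≡ 8 (mod 23).
Combine by CRT: x ≡ 33 (mod 59), x ≡ 7 (mod 11), x ≡ 8 (mod 23) ⇒ x ≡ 10358 (mod 14927).

10358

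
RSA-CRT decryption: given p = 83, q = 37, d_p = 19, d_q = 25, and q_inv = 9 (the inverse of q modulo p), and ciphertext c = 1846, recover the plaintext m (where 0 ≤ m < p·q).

m₁ = c^(d_p) mod p: c ≡ 20 (mod 83), and 20^19 mod 83 = 53.
m₂ = c^(d_q) mod q: c ≡ 33 (mod 37), and 33^25 mod 37 = 7.
h = q_inv·(m₁ − m₂) mod p = 9·(53 − 7) mod 83 = 82.
m = m₂ + h·q = 7 + 82·37 = 3041.

3041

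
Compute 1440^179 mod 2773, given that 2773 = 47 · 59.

2285

Mod 47: 1440 ≡ 30; by Fermat, exponent reduces to 179 mod 46 = 41; 30^41 ≡ 29 (mod 47).
Mod 59: 1440 ≡ 24; by Fermat, exponent reduces to 179 mod 58 = 5; 24^5 ≡ 43 (mod 59).
Combine by CRT: x ≡ 29 (mod 47), x ≡ 43 (mod 59) ⇒ x ≡ 2285 (mod 2773).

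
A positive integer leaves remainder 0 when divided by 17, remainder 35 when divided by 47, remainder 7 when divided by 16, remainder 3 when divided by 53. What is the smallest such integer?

From x ≡ 0 (mod 17) write x = 0 + 17t. Substituting into x ≡ 35 (mod 47) gives 17t ≡ 35 (mod 47), and since 17⁻¹ ≡ 36 (mod 47), t ≡ 38. Hence x ≡ 0 + 17·38 = 646 (mod 799).
From x ≡ 646 (mod 799) write x = 646 + 799t. Substituting into x ≡ 7 (mod 16) gives 799t ≡ 1 (mod 16), and since 15⁻¹ ≡ 15 (mod 16), t ≡ 15. Hence x ≡ 646 + 799·15 = 12631 (mod 12784).
From x ≡ 12631 (mod 12784) write x = 12631 + 12784t. Substituting into x ≡ 3 (mod 53) gives 12784t ≡ 39 (mod 53), and since 11⁻¹ ≡ 29 (mod 53), t ≡ 18. Hence x ≡ 12631 + 12784·18 = 242743 (mod 677552).

242743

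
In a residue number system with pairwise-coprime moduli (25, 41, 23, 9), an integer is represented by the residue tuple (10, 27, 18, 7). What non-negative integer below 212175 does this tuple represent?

The moduli are pairwise coprime; N = 25·41·23·9 = 212175.
N/25 = 8487; 8487 ≡ 12 (mod 25); 12·23 ≡ 1, so inverse 23.
N/41 = 5175; 5175 ≡ 9 (mod 41); 9·32 ≡ 1, so inverse 32.
N/23 = 9225; 9225 ≡ 2 (mod 23); 2·12 ≡ 1, so inverse 12.
N/9 = 23575; 23575 ≡ 4 (mod 9); 4·7 ≡ 1, so inverse 7.
x ≡ 10·8487·23 + 27·5175·32 + 18·9225·12 + 7·23575·7 = 9570985.
9570985 mod 212175 = 23110.

23110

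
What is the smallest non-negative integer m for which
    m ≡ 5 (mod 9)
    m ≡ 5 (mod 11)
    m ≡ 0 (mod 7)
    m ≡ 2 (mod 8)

The moduli are pairwise coprime; N = 9·11·7·8 = 5544.
N/9 = 616; 616 ≡ 4 (mod 9); 4·7 ≡ 1, so inverse 7.
N/11 = 504; 504 ≡ 9 (mod 11); 9·5 ≡ 1, so inverse 5.
N/7 = 792; 792 ≡ 1 (mod 7), inverse 1.
N/8 = 693; 693 ≡ 5 (mod 8); 5·5 ≡ 1, so inverse 5.
m ≡ 5·616·7 + 5·504·5 + 0·792·1 + 2·693·5 = 41090.
41090 mod 5544 = 2282.

2282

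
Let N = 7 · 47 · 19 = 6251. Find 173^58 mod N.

2942

Mod 7: 173 ≡ 5; by Fermat, exponent reduces to 58 mod 6 = 4; 5^4 ≡ 2 (mod 7).
Mod 47: 173 ≡ 32; by Fermat, exponent reduces to 58 mod 46 = 12; 32^12 ≡ 28 (mod 47).
Mod 19: 173 ≡ 2; by Fermat, exponent reduces to 58 mod 18 = 4; 2^4 ≡ 16 (mod 19).
Combine by CRT: x ≡ 2 (mod 7), x ≡ 28 (mod 47), x ≡ 16 (mod 19) ⇒ x ≡ 2942 (mod 6251).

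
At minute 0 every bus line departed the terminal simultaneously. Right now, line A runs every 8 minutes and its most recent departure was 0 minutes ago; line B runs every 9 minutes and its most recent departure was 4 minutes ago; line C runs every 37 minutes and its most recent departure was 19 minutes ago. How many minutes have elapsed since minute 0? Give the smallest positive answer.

The moduli are pairwise coprime; N = 8·9·37 = 2664.
N/8 = 333; 333 ≡ 5 (mod 8); 5·5 ≡ 1, so inverse 5.
N/9 = 296; 296 ≡ 8 (mod 9); 8·8 ≡ 1, so inverse 8.
N/37 = 72; 72 ≡ 35 (mod 37); 35·18 ≡ 1, so inverse 18.
t ≡ 0·333·5 + 4·296·8 + 19·72·18 = 34096.
34096 mod 2664 = 2128.

2128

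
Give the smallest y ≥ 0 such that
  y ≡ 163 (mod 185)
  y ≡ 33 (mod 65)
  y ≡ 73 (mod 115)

gcd(185, 65) = 5 and 5 | (33 − 163), so the pair is consistent; merging gives y ≡ 163 (mod 2405), where 2405 = lcm(185, 65).
gcd(2405, 115) = 5 and 5 | (73 − 163), so the pair is consistent; merging gives y ≡ 21808 (mod 55315), where 55315 = lcm(2405, 115).
The solution is unique modulo lcm(185, 65, 115) = 55315.

21808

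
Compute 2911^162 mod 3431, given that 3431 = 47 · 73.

2118

Mod 47: 2911 ≡ 44; by Fermat, exponent reduces to 162 mod 46 = 24; 44^24 ≡ 3 (mod 47).
Mod 73: 2911 ≡ 64; by Fermat, exponent reduces to 162 mod 72 = 18; 64^18 ≡ 1 (mod 73).
Combine by CRT: x ≡ 3 (mod 47), x ≡ 1 (mod 73) ⇒ x ≡ 2118 (mod 3431).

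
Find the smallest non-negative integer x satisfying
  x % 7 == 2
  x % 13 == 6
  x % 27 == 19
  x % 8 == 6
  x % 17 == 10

116902

The moduli are pairwise coprime; N = 7·13·27·8·17 = 334152.
N/7 = 47736; 47736 ≡ 3 (mod 7); 3·5 ≡ 1, so inverse 5.
N/13 = 25704; 25704 ≡ 3 (mod 13); 3·9 ≡ 1, so inverse 9.
N/27 = 12376; 12376 ≡ 10 (mod 27); 10·19 ≡ 1, so inverse 19.
N/8 = 41769; 41769 ≡ 1 (mod 8), inverse 1.
N/17 = 19656; 19656 ≡ 4 (mod 17); 4·13 ≡ 1, so inverse 13.
x ≡ 2·47736·5 + 6·25704·9 + 19·12376·19 + 6·41769·1 + 10·19656·13 = 9139006.
9139006 mod 334152 = 116902.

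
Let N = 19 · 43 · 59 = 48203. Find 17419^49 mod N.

23608

Mod 19: 17419 ≡ 15; by Fermat, exponent reduces to 49 mod 18 = 13; 15^13 ≡ 10 (mod 19).
Mod 43: 17419 ≡ 4; by Fermat, exponent reduces to 49 mod 42 = 7; 4^7 ≡ 1 (mod 43).
Mod 59: 17419 ≡ 14; 14^49 ≡ 8 (mod 59).
Combine by CRT: x ≡ 10 (mod 19), x ≡ 1 (mod 43), x ≡ 8 (mod 59) ⇒ x ≡ 23608 (mod 48203).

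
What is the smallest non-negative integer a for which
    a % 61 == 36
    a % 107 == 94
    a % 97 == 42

From a ≡ 36 (mod 61) write a = 36 + 61t. Substituting into a ≡ 94 (mod 107) gives 61t ≡ 58 (mod 107), and since 61⁻¹ ≡ 100 (mod 107), t ≡ 22. Hence a ≡ 36 + 61·22 = 1378 (mod 6527).
From a ≡ 1378 (mod 6527) write a = 1378 + 6527t. Substituting into a ≡ 42 (mod 97) gives 6527t ≡ 22 (mod 97), and since 28⁻¹ ≡ 52 (mod 97), t ≡ 77. Hence a ≡ 1378 + 6527·77 = 503957 (mod 633119).

503957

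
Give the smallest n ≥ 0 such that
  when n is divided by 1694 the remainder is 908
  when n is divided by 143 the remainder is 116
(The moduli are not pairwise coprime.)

17848

Combine the congruences pairwise.
gcd(1694, 143) = 11 and 11 | (116 − 908), so the pair is consistent; merging gives n ≡ 17848 (mod 22022), where 22022 = lcm(1694, 143).
The solution is unique modulo lcm(1694, 143) = 22022.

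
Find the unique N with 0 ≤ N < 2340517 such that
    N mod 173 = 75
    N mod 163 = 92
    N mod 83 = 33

228781

From N ≡ 75 (mod 173) write N = 75 + 173t. Substituting into N ≡ 92 (mod 163) gives 173t ≡ 17 (mod 163), and since 10⁻¹ ≡ 49 (mod 163), t ≡ 18. Hence N ≡ 75 + 173·18 = 3189 (mod 28199).
From N ≡ 3189 (mod 28199) write N = 3189 + 28199t. Substituting into N ≡ 33 (mod 83) gives 28199t ≡ 81 (mod 83), and since 62⁻¹ ≡ 79 (mod 83), t ≡ 8. Hence N ≡ 3189 + 28199·8 = 228781 (mod 2340517).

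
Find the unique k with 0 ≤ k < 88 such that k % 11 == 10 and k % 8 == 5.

From k ≡ 10 (mod 11) write k = 10 + 11t. Substituting into k ≡ 5 (mod 8) gives 11t ≡ 3 (mod 8), and since 3⁻¹ ≡ 3 (mod 8), t ≡ 1. Hence k ≡ 10 + 11·1 = 21 (mod 88).

21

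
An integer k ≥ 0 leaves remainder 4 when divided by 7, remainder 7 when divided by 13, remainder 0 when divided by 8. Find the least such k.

The moduli are pairwise coprime; N = 7·13·8 = 728.
N/7 = 104; 104 ≡ 6 (mod 7); 6·6 ≡ 1, so inverse 6.
N/13 = 56; 56 ≡ 4 (mod 13); 4·10 ≡ 1, so inverse 10.
N/8 = 91; 91 ≡ 3 (mod 8); 3·3 ≡ 1, so inverse 3.
k ≡ 4·104·6 + 7·56·10 + 0·91·3 = 6416.
6416 mod 728 = 592.

592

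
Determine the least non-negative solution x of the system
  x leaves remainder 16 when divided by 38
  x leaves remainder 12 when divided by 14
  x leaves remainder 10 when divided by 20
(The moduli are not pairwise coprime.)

1650

Combine the congruences pairwise.
gcd(38, 14) = 2 and 2 | (12 − 16), so the pair is consistent; merging gives x ≡ 54 (mod 266), where 266 = lcm(38, 14).
gcd(266, 20) = 2 and 2 | (10 − 54), so the pair is consistent; merging gives x ≡ 1650 (mod 2660), where 2660 = lcm(266, 20).
The solution is unique modulo lcm(38, 14, 20) = 2660.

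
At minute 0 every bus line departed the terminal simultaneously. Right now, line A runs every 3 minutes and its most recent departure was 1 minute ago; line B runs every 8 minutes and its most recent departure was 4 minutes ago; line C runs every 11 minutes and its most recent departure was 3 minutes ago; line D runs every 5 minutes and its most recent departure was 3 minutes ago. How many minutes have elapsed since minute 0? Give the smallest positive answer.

The moduli are pairwise coprime; N = 3·8·11·5 = 1320.
N/3 = 440; 440 ≡ 2 (mod 3); 2·2 ≡ 1, so inverse 2.
N/8 = 165; 165 ≡ 5 (mod 8); 5·5 ≡ 1, so inverse 5.
N/11 = 120; 120 ≡ 10 (mod 11); 10·10 ≡ 1, so inverse 10.
N/5 = 264; 264 ≡ 4 (mod 5); 4·4 ≡ 1, so inverse 4.
t ≡ 1·440·2 + 4·165·5 + 3·120·10 + 3·264·4 = 10948.
10948 mod 1320 = 388.

388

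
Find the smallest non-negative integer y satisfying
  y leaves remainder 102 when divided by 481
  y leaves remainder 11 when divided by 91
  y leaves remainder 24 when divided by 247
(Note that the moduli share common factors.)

Combine the congruences pairwise.
gcd(481, 91) = 13 and 13 | (11 − 102), so the pair is consistent; merging gives y ≡ 102 (mod 3367), where 3367 = lcm(481, 91).
gcd(3367, 247) = 13 and 13 | (24 − 102), so the pair is consistent; merging gives y ≡ 30405 (mod 63973), where 63973 = lcm(3367, 247).
The solution is unique modulo lcm(481, 91, 247) = 63973.

30405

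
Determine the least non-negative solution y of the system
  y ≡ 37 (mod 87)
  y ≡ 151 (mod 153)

gcd(87, 153) = 3 and 3 | (151 − 37), so the pair is consistent; merging gives y ≡ 3517 (mod 4437), where 4437 = lcm(87, 153).
The solution is unique modulo lcm(87, 153) = 4437.

3517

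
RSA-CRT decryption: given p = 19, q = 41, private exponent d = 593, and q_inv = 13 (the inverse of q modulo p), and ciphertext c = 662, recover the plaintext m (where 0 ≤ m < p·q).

d_p = d mod (p−1) = 593 mod 18 = 17; d_q = d mod (q−1) = 33.
m₁ = c^(d_p) mod p: c ≡ 16 (mod 19), and 16^17 mod 19 = 6.
m₂ = c^(d_q) mod q: c ≡ 6 (mod 41), and 6^33 mod 41 = 17.
h = q_inv·(m₁ − m₂) mod p = 13·(6 − 17) mod 19 = 9.
m = m₂ + h·q = 17 + 9·41 = 386.

386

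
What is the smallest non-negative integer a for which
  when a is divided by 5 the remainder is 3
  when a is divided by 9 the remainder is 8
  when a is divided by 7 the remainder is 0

98

From a ≡ 3 (mod 5) write a = 3 + 5t. Substituting into a ≡ 8 (mod 9) gives 5t ≡ 5 (mod 9), and since 5⁻¹ ≡ 2 (mod 9), t ≡ 1. Hence a ≡ 3 + 5·1 = 8 (mod 45).
From a ≡ 8 (mod 45) write a = 8 + 45t. Substituting into a ≡ 0 (mod 7) gives 45t ≡ 6 (mod 7), and since 3⁻¹ ≡ 5 (mod 7), t ≡ 2. Hence a ≡ 8 + 45·2 = 98 (mod 315).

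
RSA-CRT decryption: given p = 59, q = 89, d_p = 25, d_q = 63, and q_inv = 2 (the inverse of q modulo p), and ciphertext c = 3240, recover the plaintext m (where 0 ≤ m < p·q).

3867

m₁ = c^(d_p) mod p: c ≡ 54 (mod 59), and 54^25 mod 59 = 32.
m₂ = c^(d_q) mod q: c ≡ 36 (mod 89), and 36^63 mod 89 = 40.
h = q_inv·(m₁ − m₂) mod p = 2·(32 − 40) mod 59 = 43.
m = m₂ + h·q = 40 + 43·89 = 3867.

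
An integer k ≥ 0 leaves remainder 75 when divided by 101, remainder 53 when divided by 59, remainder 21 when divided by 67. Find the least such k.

The moduli are pairwise coprime; N = 101·59·67 = 399253.
N/101 = 3953; 3953 ≡ 14 (mod 101); 14·65 ≡ 1, so inverse 65.
N/59 = 6767; 6767 ≡ 41 (mod 59); 41·36 ≡ 1, so inverse 36.
N/67 = 5959; 5959 ≡ 63 (mod 67); 63·50 ≡ 1, so inverse 50.
k ≡ 75·3953·65 + 53·6767·36 + 21·5959·50 = 38439261.
38439261 mod 399253 = 110973.

110973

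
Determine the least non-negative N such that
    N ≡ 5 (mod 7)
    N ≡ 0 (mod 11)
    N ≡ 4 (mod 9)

The moduli are pairwise coprime; M = 7·11·9 = 693.
M/7 = 99; 99 ≡ 1 (mod 7), inverse 1.
M/11 = 63; 63 ≡ 8 (mod 11); 8·7 ≡ 1, so inverse 7.
M/9 = 77; 77 ≡ 5 (mod 9); 5·2 ≡ 1, so inverse 2.
N ≡ 5·99·1 + 0·63·7 + 4·77·2 = 1111.
1111 mod 693 = 418.

418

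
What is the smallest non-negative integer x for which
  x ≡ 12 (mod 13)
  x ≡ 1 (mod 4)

From x ≡ 12 (mod 13) write x = 12 + 13t. Substituting into x ≡ 1 (mod 4) gives 13t ≡ 1 (mod 4), and since 1⁻¹ ≡ 1 (mod 4), t ≡ 1. Hence x ≡ 12 + 13·1 = 25 (mod 52).

25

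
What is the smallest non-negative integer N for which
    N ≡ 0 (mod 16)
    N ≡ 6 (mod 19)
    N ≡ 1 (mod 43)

3312

The moduli are pairwise coprime; M = 16·19·43 = 13072.
M/16 = 817; 817 ≡ 1 (mod 16), inverse 1.
M/19 = 688; 688 ≡ 4 (mod 19); 4·5 ≡ 1, so inverse 5.
M/43 = 304; 304 ≡ 3 (mod 43); 3·29 ≡ 1, so inverse 29.
N ≡ 0·817·1 + 6·688·5 + 1·304·29 = 29456.
29456 mod 13072 = 3312.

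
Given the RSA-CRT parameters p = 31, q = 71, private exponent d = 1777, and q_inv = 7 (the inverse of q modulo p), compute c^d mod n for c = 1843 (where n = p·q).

d_p = d mod (p−1) = 1777 mod 30 = 7; d_q = d mod (q−1) = 27.
m₁ = c^(d_p) mod p: c ≡ 14 (mod 31), and 14^7 mod 31 = 19.
m₂ = c^(d_q) mod q: c ≡ 68 (mod 71), and 68^27 mod 71 = 22.
h = q_inv·(m₁ − m₂) mod p = 7·(19 − 22) mod 31 = 10.
m = m₂ + h·q = 22 + 10·71 = 732.

732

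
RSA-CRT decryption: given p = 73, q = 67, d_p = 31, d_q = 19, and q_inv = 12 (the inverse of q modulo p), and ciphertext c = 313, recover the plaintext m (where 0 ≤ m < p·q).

m₁ = c^(d_p) mod p: c ≡ 21 (mod 73), and 21^31 mod 73 = 56.
m₂ = c^(d_q) mod q: c ≡ 45 (mod 67), and 45^19 mod 67 = 27.
h = q_inv·(m₁ − m₂) mod p = 12·(56 − 27) mod 73 = 56.
m = m₂ + h·q = 27 + 56·67 = 3779.

3779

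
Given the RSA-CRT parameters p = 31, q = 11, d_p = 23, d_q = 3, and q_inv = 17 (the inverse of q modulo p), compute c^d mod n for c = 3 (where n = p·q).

m₁ = c^(d_p) mod p: c ≡ 3 (mod 31), and 3^23 mod 31 = 11.
m₂ = c^(d_q) mod q: c ≡ 3 (mod 11), and 3^3 mod 11 = 5.
h = q_inv·(m₁ − m₂) mod p = 17·(11 − 5) mod 31 = 9.
m = m₂ + h·q = 5 + 9·11 = 104.

104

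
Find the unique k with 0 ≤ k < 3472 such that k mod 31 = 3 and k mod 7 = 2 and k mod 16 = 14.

1150

The moduli are pairwise coprime; N = 31·7·16 = 3472.
N/31 = 112; 112 ≡ 19 (mod 31); 19·18 ≡ 1, so inverse 18.
N/7 = 496; 496 ≡ 6 (mod 7); 6·6 ≡ 1, so inverse 6.
N/16 = 217; 217 ≡ 9 (mod 16); 9·9 ≡ 1, so inverse 9.
k ≡ 3·112·18 + 2·496·6 + 14·217·9 = 39342.
39342 mod 3472 = 1150.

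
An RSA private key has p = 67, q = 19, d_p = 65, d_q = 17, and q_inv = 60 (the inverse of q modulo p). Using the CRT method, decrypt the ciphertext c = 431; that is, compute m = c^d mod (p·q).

573

m₁ = c^(d_p) mod p: c ≡ 29 (mod 67), and 29^65 mod 67 = 37.
m₂ = c^(d_q) mod q: c ≡ 13 (mod 19), and 13^17 mod 19 = 3.
h = q_inv·(m₁ − m₂) mod p = 60·(37 − 3) mod 67 = 30.
m = m₂ + h·q = 3 + 30·19 = 573.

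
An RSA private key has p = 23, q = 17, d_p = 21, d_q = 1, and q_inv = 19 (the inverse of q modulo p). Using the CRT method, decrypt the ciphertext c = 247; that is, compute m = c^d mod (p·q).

111

m₁ = c^(d_p) mod p: c ≡ 17 (mod 23), and 17^21 mod 23 = 19.
m₂ = c^(d_q) mod q: c ≡ 9 (mod 17), and 9^1 mod 17 = 9.
h = q_inv·(m₁ − m₂) mod p = 19·(19 − 9) mod 23 = 6.
m = m₂ + h·q = 9 + 6·17 = 111.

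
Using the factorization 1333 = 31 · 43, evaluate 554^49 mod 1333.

178

Mod 31: 554 ≡ 27; by Fermat, exponent reduces to 49 mod 30 = 19; 27^19 ≡ 23 (mod 31).
Mod 43: 554 ≡ 38; by Fermat, exponent reduces to 49 mod 42 = 7; 38^7 ≡ 6 (mod 43).
Combine by CRT: x ≡ 23 (mod 31), x ≡ 6 (mod 43) ⇒ x ≡ 178 (mod 1333).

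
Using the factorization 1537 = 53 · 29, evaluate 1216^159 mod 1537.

Mod 53: 1216 ≡ 50; by Fermat, exponent reduces to 159 mod 52 = 3; 50^3 ≡ 26 (mod 53).
Mod 29: 1216 ≡ 27; by Fermat, exponent reduces to 159 mod 28 = 19; 27^19 ≡ 3 (mod 29).
Combine by CRT: x ≡ 26 (mod 53), x ≡ 3 (mod 29) ⇒ x ≡ 1192 (mod 1537).

1192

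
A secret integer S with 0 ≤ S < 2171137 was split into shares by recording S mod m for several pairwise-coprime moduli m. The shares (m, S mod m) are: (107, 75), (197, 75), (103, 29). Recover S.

From S ≡ 75 (mod 107) write S = 75 + 107t. Substituting into S ≡ 75 (mod 197) gives 107t ≡ 0 (mod 197), and since 107⁻¹ ≡ 116 (mod 197), t ≡ 0. Hence S ≡ 75 + 107·0 = 75 (mod 21079).
From S ≡ 75 (mod 21079) write S = 75 + 21079t. Substituting into S ≡ 29 (mod 103) gives 21079t ≡ 57 (mod 103), and since 67⁻¹ ≡ 20 (mod 103), t ≡ 7. Hence S ≡ 75 + 21079·7 = 147628 (mod 2171137).

147628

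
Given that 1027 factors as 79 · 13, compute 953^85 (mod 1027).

784

Mod 79: 953 ≡ 5; by Fermat, exponent reduces to 85 mod 78 = 7; 5^7 ≡ 73 (mod 79).
Mod 13: 953 ≡ 4; by Fermat, exponent reduces to 85 mod 12 = 1; 4^1 ≡ 4 (mod 13).
Combine by CRT: x ≡ 73 (mod 79), x ≡ 4 (mod 13) ⇒ x ≡ 784 (mod 1027).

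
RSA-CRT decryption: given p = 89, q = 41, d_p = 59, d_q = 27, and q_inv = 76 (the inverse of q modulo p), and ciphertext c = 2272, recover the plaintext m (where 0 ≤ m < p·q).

m₁ = c^(d_p) mod p: c ≡ 47 (mod 89), and 47^59 mod 89 = 18.
m₂ = c^(d_q) mod q: c ≡ 17 (mod 41), and 17^27 mod 41 = 28.
h = q_inv·(m₁ − m₂) mod p = 76·(18 − 28) mod 89 = 41.
m = m₂ + h·q = 28 + 41·41 = 1709.

1709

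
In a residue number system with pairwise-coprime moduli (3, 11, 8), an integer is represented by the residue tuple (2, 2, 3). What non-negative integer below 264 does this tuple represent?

The moduli are pairwise coprime; N = 3·11·8 = 264.
N/3 = 88; 88 ≡ 1 (mod 3), inverse 1.
N/11 = 24; 24 ≡ 2 (mod 11); 2·6 ≡ 1, so inverse 6.
N/8 = 33; 33 ≡ 1 (mod 8), inverse 1.
x ≡ 2·88·1 + 2·24·6 + 3·33·1 = 563.
563 mod 264 = 35.

35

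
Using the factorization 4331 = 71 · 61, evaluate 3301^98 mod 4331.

980

Mod 71: 3301 ≡ 35; by Fermat, exponent reduces to 98 mod 70 = 28; 35^28 ≡ 57 (mod 71).
Mod 61: 3301 ≡ 7; by Fermat, exponent reduces to 98 mod 60 = 38; 7^38 ≡ 4 (mod 61).
Combine by CRT: x ≡ 57 (mod 71), x ≡ 4 (mod 61) ⇒ x ≡ 980 (mod 4331).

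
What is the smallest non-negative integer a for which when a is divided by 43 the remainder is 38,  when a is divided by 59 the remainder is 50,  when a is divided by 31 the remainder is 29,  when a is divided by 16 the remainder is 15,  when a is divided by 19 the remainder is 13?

21450975

Combine the congruences pairwise.
From a ≡ 38 (mod 43) write a = 38 + 43t. Substituting into a ≡ 50 (mod 59) gives 43t ≡ 12 (mod 59), and since 43⁻¹ ≡ 11 (mod 59), t ≡ 14. Hence a ≡ 38 + 43·14 = 640 (mod 2537).
From a ≡ 640 (mod 2537) write a = 640 + 2537t. Substituting into a ≡ 29 (mod 31) gives 2537t ≡ 9 (mod 31), and since 26⁻¹ ≡ 6 (mod 31), t ≡ 23. Hence a ≡ 640 + 2537·23 = 58991 (mod 78647).
From a ≡ 58991 (mod 78647) write a = 58991 + 78647t. Substituting into a ≡ 15 (mod 16) gives 78647t ≡ 0 (mod 16), and since 7⁻¹ ≡ 7 (mod 16), t ≡ 0. Hence a ≡ 58991 + 78647·0 = 58991 (mod 1258352).
From a ≡ 58991 (mod 1258352) write a = 58991 + 1258352t. Substituting into a ≡ 13 (mod 19) gives 1258352t ≡ 17 (mod 19), and since 1⁻¹ ≡ 1 (mod 19), t ≡ 17. Hence a ≡ 58991 + 1258352·17 = 21450975 (mod 23908688).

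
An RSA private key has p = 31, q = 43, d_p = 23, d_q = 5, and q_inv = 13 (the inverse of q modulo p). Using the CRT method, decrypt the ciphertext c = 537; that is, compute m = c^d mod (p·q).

m₁ = c^(d_p) mod p: c ≡ 10 (mod 31), and 10^23 mod 31 = 14.
m₂ = c^(d_q) mod q: c ≡ 21 (mod 43), and 21^5 mod 43 = 4.
h = q_inv·(m₁ − m₂) mod p = 13·(14 − 4) mod 31 = 6.
m = m₂ + h·q = 4 + 6·43 = 262.

262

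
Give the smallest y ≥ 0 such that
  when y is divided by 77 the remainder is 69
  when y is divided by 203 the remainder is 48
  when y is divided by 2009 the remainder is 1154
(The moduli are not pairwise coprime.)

87541

gcd(77, 203) = 7 and 7 | (48 − 69), so the pair is consistent; merging gives y ≡ 454 (mod 2233), where 2233 = lcm(77, 203).
gcd(2233, 2009) = 7 and 7 | (1154 − 454), so the pair is consistent; merging gives y ≡ 87541 (mod 640871), where 640871 = lcm(2233, 2009).
The solution is unique modulo lcm(77, 203, 2009) = 640871.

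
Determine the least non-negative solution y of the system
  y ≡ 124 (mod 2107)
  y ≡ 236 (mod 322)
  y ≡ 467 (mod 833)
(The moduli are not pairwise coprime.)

889278

gcd(2107, 322) = 7 and 7 | (236 − 124), so the pair is consistent; merging gives y ≡ 16980 (mod 96922), where 96922 = lcm(2107, 322).
gcd(96922, 833) = 49 and 49 | (467 − 16980), so the pair is consistent; merging gives y ≡ 889278 (mod 1647674), where 1647674 = lcm(96922, 833).
The solution is unique modulo lcm(2107, 322, 833) = 1647674.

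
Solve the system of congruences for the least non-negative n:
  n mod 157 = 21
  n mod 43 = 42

5202

From n ≡ 21 (mod 157) write n = 21 + 157t. Substituting into n ≡ 42 (mod 43) gives 157t ≡ 21 (mod 43), and since 28⁻¹ ≡ 20 (mod 43), t ≡ 33. Hence n ≡ 21 + 157·33 = 5202 (mod 6751).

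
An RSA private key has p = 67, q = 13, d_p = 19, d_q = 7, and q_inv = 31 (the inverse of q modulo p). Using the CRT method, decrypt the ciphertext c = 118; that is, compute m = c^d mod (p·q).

m₁ = c^(d_p) mod p: c ≡ 51 (mod 67), and 51^19 mod 67 = 48.
m₂ = c^(d_q) mod q: c ≡ 1 (mod 13), and 1^7 mod 13 = 1.
h = q_inv·(m₁ − m₂) mod p = 31·(48 − 1) mod 67 = 50.
m = m₂ + h·q = 1 + 50·13 = 651.

651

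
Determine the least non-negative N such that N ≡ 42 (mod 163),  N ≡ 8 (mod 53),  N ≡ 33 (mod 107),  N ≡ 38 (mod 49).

39569596

The moduli are pairwise coprime; M = 163·53·107·49 = 45294277.
M/163 = 277879; 277879 ≡ 127 (mod 163); 127·86 ≡ 1, so inverse 86.
M/53 = 854609; 854609 ≡ 37 (mod 53); 37·43 ≡ 1, so inverse 43.
M/107 = 423311; 423311 ≡ 19 (mod 107); 19·62 ≡ 1, so inverse 62.
M/49 = 924373; 924373 ≡ 37 (mod 49); 37·4 ≡ 1, so inverse 4.
N ≡ 42·277879·86 + 8·854609·43 + 33·423311·62 + 38·924373·4 = 2304283446.
2304283446 mod 45294277 = 39569596.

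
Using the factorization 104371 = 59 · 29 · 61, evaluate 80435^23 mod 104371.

Mod 59: 80435 ≡ 18; 18^23 ≡ 8 (mod 59).
Mod 29: 80435 ≡ 18; 18^23 ≡ 2 (mod 29).
Mod 61: 80435 ≡ 37; 37^23 ≡ 23 (mod 61).
Combine by CRT: x ≡ 8 (mod 59), x ≡ 2 (mod 29), x ≡ 23 (mod 61) ⇒ x ≡ 1365 (mod 104371).

1365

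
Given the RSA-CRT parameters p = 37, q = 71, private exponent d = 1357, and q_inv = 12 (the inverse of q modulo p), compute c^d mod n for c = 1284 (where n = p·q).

655

d_p = d mod (p−1) = 1357 mod 36 = 25; d_q = d mod (q−1) = 27.
m₁ = c^(d_p) mod p: c ≡ 26 (mod 37), and 26^25 mod 37 = 26.
m₂ = c^(d_q) mod q: c ≡ 6 (mod 71), and 6^27 mod 71 = 16.
h = q_inv·(m₁ − m₂) mod p = 12·(26 − 16) mod 37 = 9.
m = m₂ + h·q = 16 + 9·71 = 655.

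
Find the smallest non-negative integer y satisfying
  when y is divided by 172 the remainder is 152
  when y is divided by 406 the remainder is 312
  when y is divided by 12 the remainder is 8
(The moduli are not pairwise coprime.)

gcd(172, 406) = 2 and 2 | (312 − 152), so the pair is consistent; merging gives y ≡ 26296 (mod 34916), where 34916 = lcm(172, 406).
gcd(34916, 12) = 4 and 4 | (8 − 26296), so the pair is consistent; merging gives y ≡ 96128 (mod 104748), where 104748 = lcm(34916, 12).
The solution is unique modulo lcm(172, 406, 12) = 104748.

96128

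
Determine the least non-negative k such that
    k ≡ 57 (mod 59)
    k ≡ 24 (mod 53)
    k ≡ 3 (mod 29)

48201

Combine the congruences pairwise.
From k ≡ 57 (mod 59) write k = 57 + 59t. Substituting into k ≡ 24 (mod 53) gives 59t ≡ 20 (mod 53), and since 6⁻¹ ≡ 9 (mod 53), t ≡ 21. Hence k ≡ 57 + 59·21 = 1296 (mod 3127).
From k ≡ 1296 (mod 3127) write k = 1296 + 3127t. Substituting into k ≡ 3 (mod 29) gives 3127t ≡ 12 (mod 29), and since 24⁻¹ ≡ 23 (mod 29), t ≡ 15. Hence k ≡ 1296 + 3127·15 = 48201 (mod 90683).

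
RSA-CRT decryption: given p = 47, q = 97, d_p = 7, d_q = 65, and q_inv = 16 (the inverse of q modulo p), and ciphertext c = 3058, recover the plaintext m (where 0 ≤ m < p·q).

730

m₁ = c^(d_p) mod p: c ≡ 3 (mod 47), and 3^7 mod 47 = 25.
m₂ = c^(d_q) mod q: c ≡ 51 (mod 97), and 51^65 mod 97 = 51.
h = q_inv·(m₁ − m₂) mod p = 16·(25 − 51) mod 47 = 7.
m = m₂ + h·q = 51 + 7·97 = 730.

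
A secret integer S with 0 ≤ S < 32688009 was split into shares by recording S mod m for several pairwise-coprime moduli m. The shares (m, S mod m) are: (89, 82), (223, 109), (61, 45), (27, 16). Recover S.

31485256

The moduli are pairwise coprime; N = 89·223·61·27 = 32688009.
N/89 = 367281; 367281 ≡ 67 (mod 89); 67·4 ≡ 1, so inverse 4.
N/223 = 146583; 146583 ≡ 72 (mod 223); 72·127 ≡ 1, so inverse 127.
N/61 = 535869; 535869 ≡ 45 (mod 61); 45·19 ≡ 1, so inverse 19.
N/27 = 1210667; 1210667 ≡ 14 (mod 27); 14·2 ≡ 1, so inverse 2.
S ≡ 82·367281·4 + 109·146583·127 + 45·535869·19 + 16·1210667·2 = 2646525976.
2646525976 mod 32688009 = 31485256.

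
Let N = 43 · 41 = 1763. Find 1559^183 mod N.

1559

Mod 43: 1559 ≡ 11; by Fermat, exponent reduces to 183 mod 42 = 15; 11^15 ≡ 11 (mod 43).
Mod 41: 1559 ≡ 1; by Fermat, exponent reduces to 183 mod 40 = 23; 1^23 ≡ 1 (mod 41).
Combine by CRT: x ≡ 11 (mod 43), x ≡ 1 (mod 41) ⇒ x ≡ 1559 (mod 1763).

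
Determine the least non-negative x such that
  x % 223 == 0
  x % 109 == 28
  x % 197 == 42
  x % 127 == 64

The moduli are pairwise coprime; N = 223·109·197·127 = 608136833.
N/223 = 2727071; 2727071 ≡ 4 (mod 223); 4·56 ≡ 1, so inverse 56.
N/109 = 5579237; 5579237 ≡ 72 (mod 109); 72·53 ≡ 1, so inverse 53.
N/197 = 3086989; 3086989 ≡ 196 (mod 197); 196·196 ≡ 1, so inverse 196.
N/127 = 4788479; 4788479 ≡ 71 (mod 127); 71·34 ≡ 1, so inverse 34.
x ≡ 0·2727071·56 + 28·5579237·53 + 42·3086989·196 + 64·4788479·34 = 44111411460.
44111411460 mod 608136833 = 325559484.

325559484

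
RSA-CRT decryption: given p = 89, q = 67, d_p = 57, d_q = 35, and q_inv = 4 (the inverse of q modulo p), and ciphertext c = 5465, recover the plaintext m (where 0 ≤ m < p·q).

365

m₁ = c^(d_p) mod p: c ≡ 36 (mod 89), and 36^57 mod 89 = 9.
m₂ = c^(d_q) mod q: c ≡ 38 (mod 67), and 38^35 mod 67 = 30.
h = q_inv·(m₁ − m₂) mod p = 4·(9 − 30) mod 89 = 5.
m = m₂ + h·q = 30 + 5·67 = 365.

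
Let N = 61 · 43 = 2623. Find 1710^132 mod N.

680

Mod 61: 1710 ≡ 2; by Fermat, exponent reduces to 132 mod 60 = 12; 2^12 ≡ 9 (mod 61).
Mod 43: 1710 ≡ 33; by Fermat, exponent reduces to 132 mod 42 = 6; 33^6 ≡ 35 (mod 43).
Combine by CRT: x ≡ 9 (mod 61), x ≡ 35 (mod 43) ⇒ x ≡ 680 (mod 2623).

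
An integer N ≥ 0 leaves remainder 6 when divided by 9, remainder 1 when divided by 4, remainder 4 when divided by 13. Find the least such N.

69

The moduli are pairwise coprime; M = 9·4·13 = 468.
M/9 = 52; 52 ≡ 7 (mod 9); 7·4 ≡ 1, so inverse 4.
M/4 = 117; 117 ≡ 1 (mod 4), inverse 1.
M/13 = 36; 36 ≡ 10 (mod 13); 10·4 ≡ 1, so inverse 4.
N ≡ 6·52·4 + 1·117·1 + 4·36·4 = 1941.
1941 mod 468 = 69.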